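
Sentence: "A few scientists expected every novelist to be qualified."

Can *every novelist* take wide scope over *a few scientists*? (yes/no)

ECM infinitives lack a CP barrier, so *every novelist* can QR over the matrix subject *a few scientists*.
Clause-internal QR can adjoin the lower DP above the subject, yielding the inverse reading.

Yes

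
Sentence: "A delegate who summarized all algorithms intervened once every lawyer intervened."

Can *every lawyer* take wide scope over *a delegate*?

Structurally, *every lawyer* is inside the adjunct clause *once every lawyer intervened*.
Adjuncts are opaque for quantifier raising; a quantifier in an adjunct stays inside it.
So the wide-scope reading for *every lawyer* is blocked.
(Only the surface reading survives: one fixed delegate with respect to all the relevant lawyers.)

No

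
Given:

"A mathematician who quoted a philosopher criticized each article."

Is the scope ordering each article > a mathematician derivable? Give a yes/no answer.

Although the sentence contains a relative clause (*who quoted a philosopher*), *each article* is outside it, in the matrix VP.
QR within a single clause is free, so the lower quantifier may take scope over the higher one.
So *each article* > *a mathematician* is among the available readings.

Yes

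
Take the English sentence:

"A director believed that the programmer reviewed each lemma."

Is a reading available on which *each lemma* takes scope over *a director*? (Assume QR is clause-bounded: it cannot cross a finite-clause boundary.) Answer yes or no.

Structurally, *each lemma* is inside the finite complement clause *that the programmer reviewed each lemma*.
Under clause-bounded QR, a quantifier in an embedded finite clause cannot raise into the matrix clause.
The inverse ordering *each lemma* > *a director* is therefore underivable.

No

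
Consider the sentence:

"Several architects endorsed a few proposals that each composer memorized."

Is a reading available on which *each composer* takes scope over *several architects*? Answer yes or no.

No

*each composer* sits inside the relative clause *that each composer memorized* modifying *a few proposals*.
QR out of a relative clause is ruled out by the relative-clause island constraint.
So *each composer* cannot raise high enough to outscope *several architects*; only the surface ordering *several architects* > *each composer* is available.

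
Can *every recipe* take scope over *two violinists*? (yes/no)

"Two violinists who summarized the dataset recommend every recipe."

*every recipe* is a matrix argument; only *two violinists* is modified by the relative clause *who summarized the dataset*, so the RC island is irrelevant to the target quantifier.
Nothing blocks QR of the lower DP to a position above the higher one, so inverse scope is available.

Yes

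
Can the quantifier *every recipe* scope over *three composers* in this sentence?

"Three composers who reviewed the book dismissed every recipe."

Yes

*every recipe* sits in the matrix clause, not in the relative clause on *three composers*.
No island intervenes, so both surface and inverse scope are derivable.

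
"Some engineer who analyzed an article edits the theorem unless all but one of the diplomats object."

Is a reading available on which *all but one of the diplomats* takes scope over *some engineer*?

*all but one of the diplomats* sits inside the adjunct clause *unless all but one of the diplomats object*.
Scope out of an adjunct clause is unavailable: QR respects the adjunct-island constraint.
The inverse ordering *all but one of the diplomats* > *some engineer* is therefore underivable.

No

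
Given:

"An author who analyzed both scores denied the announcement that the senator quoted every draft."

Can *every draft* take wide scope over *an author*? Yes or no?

*every draft* sits inside the complex NP *the announcement that the senator quoted every draft*.
Since the clause is the complement of a nominal head, the CNPC blocks scope extraction.
The inverse ordering *every draft* > *an author* is therefore underivable.

No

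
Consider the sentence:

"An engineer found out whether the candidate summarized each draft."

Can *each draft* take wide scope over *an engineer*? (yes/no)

No

The target quantifier *each draft* is part of the embedded question *whether the candidate summarized each draft*.
An indirect question is a wh-island; the filled [Spec,CP] blocks QR across the CP edge.
*each draft* is confined to the island and cannot take scope over *an engineer*.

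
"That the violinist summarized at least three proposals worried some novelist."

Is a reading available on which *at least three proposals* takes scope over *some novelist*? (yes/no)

No

*at least three proposals* occurs within the sentential subject *that the violinist summarized at least three proposals*.
The Sentential Subject Constraint rules out raising the quantifier out of the that-clause subject.
The ordering *at least three proposals* > *some novelist* is therefore underivable.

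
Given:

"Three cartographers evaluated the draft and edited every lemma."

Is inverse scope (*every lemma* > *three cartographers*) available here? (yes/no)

*every lemma* sits inside one conjunct of the coordinate structure (*edited every lemma*).
Asymmetric QR out of one conjunct violates the Coordinate Structure Constraint.
The inverse ordering *every lemma* > *three cartographers* is therefore underivable.

No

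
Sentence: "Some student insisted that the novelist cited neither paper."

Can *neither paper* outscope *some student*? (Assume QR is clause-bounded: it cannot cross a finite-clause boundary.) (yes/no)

No

Structurally, *neither paper* is inside the finite complement clause *that the novelist cited neither paper*.
Finite CP is the ceiling for QR here, by assumption.
So *neither paper* cannot raise to a position above *some student*.
(Only the surface reading survives: one fixed student with respect to all the relevant papers.)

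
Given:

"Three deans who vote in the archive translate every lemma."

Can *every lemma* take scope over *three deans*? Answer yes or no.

Yes

The relative clause *who vote in the archive* modifies *three deans*, but *every lemma* is not inside that relative clause — it is an argument of the matrix verb.
Nothing blocks QR of the lower DP to a position above the higher one, so inverse scope is available.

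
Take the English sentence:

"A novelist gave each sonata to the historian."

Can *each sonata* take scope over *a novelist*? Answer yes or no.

Yes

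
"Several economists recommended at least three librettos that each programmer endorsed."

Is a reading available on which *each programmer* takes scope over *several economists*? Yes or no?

No

*each programmer* occurs within the relative clause *that each programmer endorsed* modifying *at least three librettos*.
Relative clauses block scope extraction: QR cannot target a position outside the modified NP.
The inverse ordering *each programmer* > *several economists* is therefore underivable.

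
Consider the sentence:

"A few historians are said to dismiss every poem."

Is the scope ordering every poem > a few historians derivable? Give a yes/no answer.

Yes

*every poem* is inside a raising infinitive, which is transparent to QR (no CP barrier), so it behaves as a matrix argument.
QR within a single clause is free, so the lower quantifier may take scope over the higher one.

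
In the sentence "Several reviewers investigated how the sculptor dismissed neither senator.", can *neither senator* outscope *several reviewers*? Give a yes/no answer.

Structurally, *neither senator* is inside the embedded question *how the sculptor dismissed neither senator*.
The wh-island constraint blocks QR out of an embedded interrogative.
So *neither senator* cannot raise high enough to outscope *several reviewers*; only the surface ordering *several reviewers* > *neither senator* is available.

No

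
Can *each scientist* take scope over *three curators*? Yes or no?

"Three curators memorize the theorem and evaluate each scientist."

No

*each scientist* sits inside one conjunct of the coordinate structure (*evaluate each scientist*).
QR out of a conjunct would have to apply non-ATB, which the CSC forbids.
*each scientist* is confined to the island and cannot take scope over *three curators*.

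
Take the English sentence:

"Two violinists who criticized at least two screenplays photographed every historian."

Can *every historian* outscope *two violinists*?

Yes

The RC *who criticized at least two screenplays* is an island, but *every historian* is not inside it — it is the matrix object, a clausemate of *two violinists*.
Clause-internal QR can adjoin the lower DP above the subject, yielding the inverse reading.
Both orderings are possible: *two violinists* > *every historian* and *every historian* > *two violinists*.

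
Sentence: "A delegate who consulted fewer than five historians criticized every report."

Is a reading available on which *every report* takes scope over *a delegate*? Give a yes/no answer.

Yes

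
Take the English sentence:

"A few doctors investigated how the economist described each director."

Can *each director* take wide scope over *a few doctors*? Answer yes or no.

No

*each director* occurs within the embedded question *how the economist described each director*.
QR across an interrogative CP boundary is ruled out as a wh-island violation.
There is no licit LF on which *each director* c-commands *a few doctors*.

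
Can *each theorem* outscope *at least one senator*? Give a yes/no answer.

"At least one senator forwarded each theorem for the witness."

Yes

*each theorem* and *at least one senator* are in the same minimal clause.
No island intervenes, so both surface and inverse scope are derivable.
Both orderings are possible: *at least one senator* > *each theorem* and *each theorem* > *at least one senator*.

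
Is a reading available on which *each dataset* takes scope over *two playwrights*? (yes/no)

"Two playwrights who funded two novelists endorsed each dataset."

The relative clause *who funded two novelists* modifies *two playwrights*, but *each dataset* is not inside that relative clause — it is an argument of the matrix verb.
Nothing blocks QR of the lower DP to a position above the higher one, so inverse scope is available.

Yes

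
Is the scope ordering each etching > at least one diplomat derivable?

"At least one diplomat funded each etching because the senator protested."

The adjunct island is irrelevant here — *each etching* and *at least one diplomat* are both in the matrix clause.
With no island boundary between them, the object can take inverse scope over the subject via ordinary QR within the clause.

Yes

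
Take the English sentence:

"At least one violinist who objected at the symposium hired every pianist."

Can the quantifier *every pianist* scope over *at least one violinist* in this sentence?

Although the sentence contains a relative clause (*who objected at the symposium*), *every pianist* is outside it, in the matrix VP.
No island intervenes, so both surface and inverse scope are derivable.

Yes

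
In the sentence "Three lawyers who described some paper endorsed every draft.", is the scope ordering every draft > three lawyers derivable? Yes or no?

Yes

Although the sentence contains a relative clause (*who described some paper*), *every draft* is outside it, in the matrix VP.
Since no island is crossed, the inverse ordering is licensed alongside surface scope.
The sentence is scopally ambiguous between *three lawyers* > *every draft* and *every draft* > *three lawyers*.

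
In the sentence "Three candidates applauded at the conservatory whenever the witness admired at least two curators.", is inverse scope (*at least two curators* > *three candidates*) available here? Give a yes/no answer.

No

*at least two curators* is embedded in the adjunct clause *whenever the witness admired at least two curators*.
Since the clause is an adjunct (not a complement), the Adjunct Condition blocks QR across its edge.
So *at least two curators* cannot raise to a position above *three candidates*.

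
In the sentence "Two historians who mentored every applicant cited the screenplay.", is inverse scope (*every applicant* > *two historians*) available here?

*every applicant* occurs within the relative clause *who mentored every applicant*.
The relative clause forms an island for QR, so the quantifier is confined to the head noun's restrictor.
*every applicant* is confined to the island and cannot take scope over *two historians*.

No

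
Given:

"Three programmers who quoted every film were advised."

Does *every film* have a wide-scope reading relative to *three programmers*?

The target quantifier *every film* is part of the relative clause *who quoted every film*.
A relative clause is a scope island — quantifier raising cannot cross its boundary.
So *every film* cannot raise high enough to outscope *three programmers*; only the surface ordering *three programmers* > *every film* is available.

No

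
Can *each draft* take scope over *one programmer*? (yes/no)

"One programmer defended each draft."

Yes

Both DPs are arguments of the same predicate; there is no clause or island boundary between them.
No island intervenes, so both surface and inverse scope are derivable.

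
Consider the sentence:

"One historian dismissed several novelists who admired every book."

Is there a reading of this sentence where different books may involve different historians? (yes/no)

The described interpretation is the *every book* > *one historian* scoping.
The DP *every book* is contained in the relative clause *who admired every book* modifying *several novelists*.
A relative clause is a scope island — quantifier raising cannot cross its boundary.
So *every book* cannot raise high enough to outscope *one historian*; only the surface ordering *one historian* > *every book* is available.
(Only the surface reading survives: one fixed historian with respect to all the relevant books.)

No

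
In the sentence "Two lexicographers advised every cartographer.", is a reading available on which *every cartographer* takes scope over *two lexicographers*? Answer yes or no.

Yes

*two lexicographers* and *every cartographer* are co-arguments of the matrix verb, with nothing but a clause-internal boundary between them.
Nothing blocks QR of the lower DP to a position above the higher one, so inverse scope is available.
The sentence is scopally ambiguous between *two lexicographers* > *every cartographer* and *every cartographer* > *two lexicographers*.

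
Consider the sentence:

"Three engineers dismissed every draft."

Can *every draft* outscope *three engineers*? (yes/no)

*every draft* and *three engineers* are in the same minimal clause.
QR within a single clause is free, so the lower quantifier may take scope over the higher one.

Yes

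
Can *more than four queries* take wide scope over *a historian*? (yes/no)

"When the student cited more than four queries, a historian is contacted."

No

Structurally, *more than four queries* is inside the adjunct clause *when the student cited more than four queries*.
Since the clause is an adjunct (not a complement), the Adjunct Condition blocks QR across its edge.
*more than four queries* is confined to the island and cannot take scope over *a historian*.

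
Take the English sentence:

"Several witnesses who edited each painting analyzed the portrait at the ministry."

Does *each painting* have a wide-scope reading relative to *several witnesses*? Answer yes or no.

No

The DP *each painting* is contained in the relative clause *who edited each painting*.
Relative clauses block scope extraction: QR cannot target a position outside the modified NP.
Hence only narrow scope for *each painting* (under *several witnesses*) survives.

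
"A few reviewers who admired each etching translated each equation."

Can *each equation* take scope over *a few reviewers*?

Yes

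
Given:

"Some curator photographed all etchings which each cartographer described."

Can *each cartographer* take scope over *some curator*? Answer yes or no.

No

*each cartographer* sits inside the relative clause *which each cartographer described* modifying *all etchings*.
QR out of a relative clause is ruled out by the relative-clause island constraint.
*each cartographer* is confined to the island and cannot take scope over *some curator*.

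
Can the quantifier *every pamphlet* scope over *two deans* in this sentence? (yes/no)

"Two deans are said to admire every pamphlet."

The matrix predicate is a raising verb, whose infinitival complement is not a scope island — *every pamphlet* can QR into the matrix clause.
QR within a single clause is free, so the lower quantifier may take scope over the higher one.

Yes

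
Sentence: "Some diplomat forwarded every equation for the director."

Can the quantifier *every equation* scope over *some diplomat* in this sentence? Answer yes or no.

Yes

*every equation* is the matrix object and *some diplomat* the matrix subject; the two are clausemates.
With no island boundary between them, the object can take inverse scope over the subject via ordinary QR within the clause.
So *every equation* > *some diplomat* is among the available readings.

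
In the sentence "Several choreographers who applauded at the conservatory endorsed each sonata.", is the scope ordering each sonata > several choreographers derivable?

Although the sentence contains a relative clause (*who applauded at the conservatory*), *each sonata* is outside it, in the matrix VP.
Nothing blocks QR of the lower DP to a position above the higher one, so inverse scope is available.

Yes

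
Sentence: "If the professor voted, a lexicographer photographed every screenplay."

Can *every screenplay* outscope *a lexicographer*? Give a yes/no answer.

Although there is an adjunct clause, *every screenplay* is in the main clause, not inside the adjunct.
No island intervenes, so both surface and inverse scope are derivable.

Yes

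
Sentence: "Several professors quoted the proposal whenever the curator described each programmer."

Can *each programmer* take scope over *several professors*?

Structurally, *each programmer* is inside the adjunct clause *whenever the curator described each programmer*.
Adjuncts are opaque for quantifier raising; a quantifier in an adjunct stays inside it.
So the wide-scope reading for *each programmer* is blocked.

No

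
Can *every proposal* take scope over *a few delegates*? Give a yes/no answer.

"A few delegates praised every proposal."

Yes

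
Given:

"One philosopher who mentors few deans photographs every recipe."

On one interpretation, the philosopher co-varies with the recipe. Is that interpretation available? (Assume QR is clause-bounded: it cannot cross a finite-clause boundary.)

This is the *every recipe* > *one philosopher* reading.
*every recipe* is a matrix argument; only *one philosopher* is modified by the relative clause *who mentors few deans*, so the RC island is irrelevant to the target quantifier.
Nothing blocks QR of the lower DP to a position above the higher one, so inverse scope is available.
So *every recipe* > *one philosopher* is among the available readings.

Yes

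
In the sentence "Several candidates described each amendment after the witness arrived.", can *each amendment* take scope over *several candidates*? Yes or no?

The adjunct clause does not contain *each amendment*, which is the matrix object.
Nothing blocks QR of the lower DP to a position above the higher one, so inverse scope is available.
Both orderings are possible: *several candidates* > *each amendment* and *each amendment* > *several candidates*.

Yes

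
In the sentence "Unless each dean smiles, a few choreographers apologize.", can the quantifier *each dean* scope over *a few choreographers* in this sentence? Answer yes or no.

No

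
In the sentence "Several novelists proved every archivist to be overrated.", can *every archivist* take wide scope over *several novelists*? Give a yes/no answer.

*every archivist* is the subject of an ECM infinitive — the infinitival complement of an ECM verb is not a scope island, so *every archivist* can raise into the matrix clause.
No island intervenes, so both surface and inverse scope are derivable.

Yes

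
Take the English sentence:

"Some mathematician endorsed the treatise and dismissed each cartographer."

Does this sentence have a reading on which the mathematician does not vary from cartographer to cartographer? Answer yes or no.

Yes

The paraphrase describes the scope ordering *some mathematician* > *each cartographer*.
Surface scope (*some mathematician* > *each cartographer*) is always derivable; islands only block QR, not in-situ interpretation.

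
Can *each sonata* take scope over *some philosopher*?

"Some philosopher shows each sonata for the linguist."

Yes

*some philosopher* and *each sonata* are co-arguments of the matrix verb, with nothing but a clause-internal boundary between them.
QR within a single clause is free, so the lower quantifier may take scope over the higher one.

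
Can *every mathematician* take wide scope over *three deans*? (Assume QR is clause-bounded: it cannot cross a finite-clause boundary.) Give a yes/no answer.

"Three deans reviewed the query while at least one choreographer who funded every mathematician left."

No

Structurally, *every mathematician* is inside the relative clause *who funded every mathematician*, which is itself inside the adjunct *while at least one choreographer who funded every mathematician left*.
The quantifier would have to escape first the RC and then the adjunct — two independent island violations.
*every mathematician* is confined to the island and cannot take scope over *three deans*.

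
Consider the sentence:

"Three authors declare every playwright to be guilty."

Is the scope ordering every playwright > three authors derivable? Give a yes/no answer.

The ECM infinitive is scope-transparent — *every playwright* is free to raise above *three authors*.
With no island boundary between them, the object can take inverse scope over the subject via ordinary QR within the clause.

Yes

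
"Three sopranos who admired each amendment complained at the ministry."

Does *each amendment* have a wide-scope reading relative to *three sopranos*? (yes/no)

The target quantifier *each amendment* is part of the relative clause *who admired each amendment*.
Relative clauses block scope extraction: QR cannot target a position outside the modified NP.
*each amendment* > *three sopranos* would require crossing that boundary, which is illicit.

No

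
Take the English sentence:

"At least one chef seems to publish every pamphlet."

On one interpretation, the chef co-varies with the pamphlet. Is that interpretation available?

The paraphrase describes the scope ordering *every pamphlet* > *at least one chef*.
*every pamphlet* is inside a raising infinitive, which is transparent to QR (no CP barrier), so it behaves as a matrix argument.
Ordinary QR to a clause-peripheral position gives the wide-scope LF for the lower DP.

Yes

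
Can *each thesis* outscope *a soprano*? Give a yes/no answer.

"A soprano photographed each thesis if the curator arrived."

Neither queried DP is inside the adjunct, so the adjunct-island constraint does not apply.
With no island boundary between them, the object can take inverse scope over the subject via ordinary QR within the clause.
So *each thesis* > *a soprano* is among the available readings.

Yes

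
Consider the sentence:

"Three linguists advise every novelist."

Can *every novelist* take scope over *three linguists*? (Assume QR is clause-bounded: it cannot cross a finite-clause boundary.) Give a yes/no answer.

Yes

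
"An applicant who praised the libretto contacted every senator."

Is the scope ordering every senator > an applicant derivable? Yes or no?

Yes

*every senator* is a matrix argument; only *an applicant* is modified by the relative clause *who praised the libretto*, so the RC island is irrelevant to the target quantifier.
With no island boundary between them, the object can take inverse scope over the subject via ordinary QR within the clause.
So *every senator* > *an applicant* is among the available readings.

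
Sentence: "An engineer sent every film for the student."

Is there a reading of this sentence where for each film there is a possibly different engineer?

That reading corresponds to *every film* > *an engineer*.
Both DPs are arguments of the same predicate; there is no clause or island boundary between them.
QR within a single clause is free, so the lower quantifier may take scope over the higher one.

Yes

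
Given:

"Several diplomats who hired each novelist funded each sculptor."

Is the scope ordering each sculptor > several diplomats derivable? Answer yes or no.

Yes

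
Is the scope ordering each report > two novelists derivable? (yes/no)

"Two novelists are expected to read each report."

Yes

Raising constructions are monoclausal for scope purposes; *each report* is not separated from *two novelists* by any island.
With no island boundary between them, the object can take inverse scope over the subject via ordinary QR within the clause.
The sentence is scopally ambiguous between *two novelists* > *each report* and *each report* > *two novelists*.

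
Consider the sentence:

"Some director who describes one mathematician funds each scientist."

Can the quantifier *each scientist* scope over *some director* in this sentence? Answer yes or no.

Yes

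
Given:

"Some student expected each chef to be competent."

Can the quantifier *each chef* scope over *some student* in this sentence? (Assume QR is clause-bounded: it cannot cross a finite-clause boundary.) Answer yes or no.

Yes

The ECM infinitive is scope-transparent — *each chef* is free to raise above *some student*.
No island intervenes, so both surface and inverse scope are derivable.
The sentence is scopally ambiguous between *some student* > *each chef* and *each chef* > *some student*.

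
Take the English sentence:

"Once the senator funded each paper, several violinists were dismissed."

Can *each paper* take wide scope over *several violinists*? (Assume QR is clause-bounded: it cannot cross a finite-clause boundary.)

*each paper* is embedded in the adjunct clause *once the senator funded each paper*.
Since the clause is an adjunct (not a complement), the Adjunct Condition blocks QR across its edge.
*each paper* is confined to the island and cannot take scope over *several violinists*.

No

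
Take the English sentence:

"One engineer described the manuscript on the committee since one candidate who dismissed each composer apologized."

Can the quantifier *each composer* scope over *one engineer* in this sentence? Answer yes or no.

No

*each composer* is embedded in the relative clause *who dismissed each composer*, which is itself inside the adjunct *since one candidate who dismissed each composer apologized*.
Even if one barrier were somehow void, the other would still block QR.
There is no licit LF on which *each composer* c-commands *one engineer*.
(Only the surface reading survives: one fixed engineer with respect to all the relevant composers.)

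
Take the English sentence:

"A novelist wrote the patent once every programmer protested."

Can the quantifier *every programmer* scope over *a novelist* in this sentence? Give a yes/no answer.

The DP *every programmer* is contained in the adjunct clause *once every programmer protested*.
The adjunct-island constraint bars QR out of an adverbial clause.
*every programmer* > *a novelist* would require crossing that boundary, which is illicit.

No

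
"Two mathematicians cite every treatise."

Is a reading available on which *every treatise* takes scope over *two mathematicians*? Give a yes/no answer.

Yes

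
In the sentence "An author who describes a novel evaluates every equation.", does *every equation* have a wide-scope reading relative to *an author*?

*every equation* sits in the matrix clause, not in the relative clause on *an author*.
QR within a single clause is free, so the lower quantifier may take scope over the higher one.
The sentence is scopally ambiguous between *an author* > *every equation* and *every equation* > *an author*.

Yes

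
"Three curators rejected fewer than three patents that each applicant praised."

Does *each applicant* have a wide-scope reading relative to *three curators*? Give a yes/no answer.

No

*each applicant* is embedded in the relative clause *that each applicant praised* modifying *fewer than three patents*.
Relative clauses block scope extraction: QR cannot target a position outside the modified NP.
*each applicant* > *three curators* would require crossing that boundary, which is illicit.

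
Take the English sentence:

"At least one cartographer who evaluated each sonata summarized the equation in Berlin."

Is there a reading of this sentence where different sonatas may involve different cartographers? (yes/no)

The described interpretation is the *each sonata* > *at least one cartographer* scoping.
*each sonata* is embedded in the relative clause *who evaluated each sonata*.
QR out of a relative clause is ruled out by the relative-clause island constraint.
So *each sonata* cannot raise high enough to outscope *at least one cartographer*; only the surface ordering *at least one cartographer* > *each sonata* is available.

No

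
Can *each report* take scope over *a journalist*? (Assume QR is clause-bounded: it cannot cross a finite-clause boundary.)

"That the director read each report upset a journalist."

*each report* is embedded in the sentential subject *that the director read each report*.
The Sentential Subject Constraint rules out raising the quantifier out of the that-clause subject.
So *each report* cannot raise to a position above *a journalist*.

No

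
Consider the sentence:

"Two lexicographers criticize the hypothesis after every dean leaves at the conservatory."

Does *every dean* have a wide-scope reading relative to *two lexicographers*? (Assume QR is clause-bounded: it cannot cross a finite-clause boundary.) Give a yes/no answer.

No

The DP *every dean* is contained in the adjunct clause *after every dean leaves at the conservatory*.
Since the clause is an adjunct (not a complement), the Adjunct Condition blocks QR across its edge.
So *every dean* cannot raise high enough to outscope *two lexicographers*; only the surface ordering *two lexicographers* > *every dean* is available.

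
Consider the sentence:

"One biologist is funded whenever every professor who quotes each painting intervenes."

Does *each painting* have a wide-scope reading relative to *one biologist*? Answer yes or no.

No

The target quantifier *each painting* is part of the relative clause *who quotes each painting*, which is itself inside the adjunct *whenever every professor who quotes each painting intervenes*.
Both the relative clause and the enclosing adjunct are scope islands; QR cannot cross either.
Hence only narrow scope for *each painting* (under *one biologist*) survives.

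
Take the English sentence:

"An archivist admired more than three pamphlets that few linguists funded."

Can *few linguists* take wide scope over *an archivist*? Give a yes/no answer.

No

*few linguists* sits inside the relative clause *that few linguists funded* modifying *more than three pamphlets*.
A relative clause is a scope island — quantifier raising cannot cross its boundary.
Hence only narrow scope for *few linguists* (under *an archivist*) survives.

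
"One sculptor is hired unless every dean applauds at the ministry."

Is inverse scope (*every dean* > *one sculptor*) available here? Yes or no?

*every dean* is embedded in the adjunct clause *unless every dean applauds at the ministry*.
The adjunct-island constraint bars QR out of an adverbial clause.
There is no licit LF on which *every dean* c-commands *one sculptor*.

No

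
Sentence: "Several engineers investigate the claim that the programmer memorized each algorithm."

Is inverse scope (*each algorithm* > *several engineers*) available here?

*each algorithm* occurs within the complex NP *the claim that the programmer memorized each algorithm*.
The complex NP is opaque for QR — the quantifier is frozen inside the noun's complement.
The inverse ordering *each algorithm* > *several engineers* is therefore underivable.

No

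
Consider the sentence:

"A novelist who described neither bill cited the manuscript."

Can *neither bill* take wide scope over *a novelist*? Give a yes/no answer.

*neither bill* occurs within the relative clause *who described neither bill*.
The relative clause forms an island for QR, so the quantifier is confined to the head noun's restrictor.
*neither bill* is confined to the island and cannot take scope over *a novelist*.
(Only the surface reading survives: one fixed novelist with respect to all the relevant bills.)

No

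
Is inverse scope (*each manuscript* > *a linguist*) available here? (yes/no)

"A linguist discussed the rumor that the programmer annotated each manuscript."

No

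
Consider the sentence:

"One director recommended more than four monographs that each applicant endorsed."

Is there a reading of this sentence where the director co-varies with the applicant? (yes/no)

No

The described interpretation is the *each applicant* > *one director* scoping.
*each applicant* occurs within the relative clause *that each applicant endorsed* modifying *more than four monographs*.
A relative clause is a scope island — quantifier raising cannot cross its boundary.
There is no licit LF on which *each applicant* c-commands *one director*.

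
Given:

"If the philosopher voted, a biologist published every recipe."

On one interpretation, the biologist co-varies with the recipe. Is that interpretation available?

Yes

That reading corresponds to *every recipe* > *a biologist*.
The adjunct clause does not contain *every recipe*, which is the matrix object.
Ordinary QR to a clause-peripheral position gives the wide-scope LF for the lower DP.
Both orderings are possible: *a biologist* > *every recipe* and *every recipe* > *a biologist*.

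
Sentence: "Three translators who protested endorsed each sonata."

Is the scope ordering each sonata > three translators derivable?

*each sonata* is a matrix argument; only *three translators* is modified by the relative clause *who protested*, so the RC island is irrelevant to the target quantifier.
No island intervenes, so both surface and inverse scope are derivable.
The sentence is scopally ambiguous between *three translators* > *each sonata* and *each sonata* > *three translators*.

Yes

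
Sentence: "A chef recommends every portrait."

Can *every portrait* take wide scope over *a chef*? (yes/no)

*every portrait* and *a chef* are in the same minimal clause.
No island intervenes, so both surface and inverse scope are derivable.
The sentence is scopally ambiguous between *a chef* > *every portrait* and *every portrait* > *a chef*.

Yes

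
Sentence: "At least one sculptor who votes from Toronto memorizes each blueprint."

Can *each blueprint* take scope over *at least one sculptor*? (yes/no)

*each blueprint* is a matrix argument; only *at least one sculptor* is modified by the relative clause *who votes from Toronto*, so the RC island is irrelevant to the target quantifier.
Since no island is crossed, the inverse ordering is licensed alongside surface scope.

Yes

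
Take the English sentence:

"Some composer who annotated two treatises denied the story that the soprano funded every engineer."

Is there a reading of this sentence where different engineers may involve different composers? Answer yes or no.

No

The paraphrase describes the scope ordering *every engineer* > *some composer*.
Structurally, *every engineer* is inside the complex NP *the story that the soprano funded every engineer*.
A that-clause complement to a noun is an island; QR cannot cross the NP boundary.
The inverse ordering *every engineer* > *some composer* is therefore underivable.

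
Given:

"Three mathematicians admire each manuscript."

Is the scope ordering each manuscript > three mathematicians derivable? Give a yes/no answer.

*each manuscript* is the matrix object and *three mathematicians* the matrix subject; the two are clausemates.
Since no island is crossed, the inverse ordering is licensed alongside surface scope.
So *each manuscript* > *three mathematicians* is among the available readings.

Yes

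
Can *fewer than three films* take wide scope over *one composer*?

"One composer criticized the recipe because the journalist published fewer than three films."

No

*fewer than three films* occurs within the adjunct clause *because the journalist published fewer than three films*.
Adverbial clauses are not L-marked, so they are barriers for QR — the quantifier cannot escape the adjunct.
*fewer than three films* > *one composer* would require crossing that boundary, which is illicit.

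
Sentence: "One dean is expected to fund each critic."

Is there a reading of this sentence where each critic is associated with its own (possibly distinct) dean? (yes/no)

That reading corresponds to *each critic* > *one dean*.
The matrix predicate is a raising verb, whose infinitival complement is not a scope island — *each critic* can QR into the matrix clause.
No island intervenes, so both surface and inverse scope are derivable.

Yes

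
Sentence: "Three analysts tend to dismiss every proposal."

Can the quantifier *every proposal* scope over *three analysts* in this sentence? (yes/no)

*every proposal* is the object of the infinitival complement of a raising predicate; raising infinitives are transparent for QR, so the two DPs are in effect clausemates.
Since no island is crossed, the inverse ordering is licensed alongside surface scope.

Yes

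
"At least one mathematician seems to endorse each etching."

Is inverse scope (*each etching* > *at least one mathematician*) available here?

Infinitival complements of raising predicates do not block QR; *each etching* and *at least one mathematician* are effectively clausemates.
With no island boundary between them, the object can take inverse scope over the subject via ordinary QR within the clause.

Yes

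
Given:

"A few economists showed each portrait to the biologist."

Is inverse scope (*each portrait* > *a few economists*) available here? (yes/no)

*each portrait* and *a few economists* are in the same minimal clause.
No island intervenes, so both surface and inverse scope are derivable.

Yes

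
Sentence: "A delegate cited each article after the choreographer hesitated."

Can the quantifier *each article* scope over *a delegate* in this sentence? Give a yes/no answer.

The adjunct clause does not contain *each article*, which is the matrix object.
Ordinary QR to a clause-peripheral position gives the wide-scope LF for the lower DP.

Yes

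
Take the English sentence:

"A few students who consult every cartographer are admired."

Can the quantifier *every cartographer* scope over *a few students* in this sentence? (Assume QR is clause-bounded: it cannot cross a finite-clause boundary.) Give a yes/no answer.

No

*every cartographer* occurs within the relative clause *who consult every cartographer*.
Quantifiers inside a relative clause are trapped there; the RC boundary blocks QR.
*every cartographer* > *a few students* would require crossing that boundary, which is illicit.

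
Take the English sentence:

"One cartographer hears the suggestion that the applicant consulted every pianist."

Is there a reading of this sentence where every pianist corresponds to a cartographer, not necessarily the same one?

No

The paraphrase describes the scope ordering *every pianist* > *one cartographer*.
*every pianist* sits inside the complex NP *the suggestion that the applicant consulted every pianist*.
The Complex NP Constraint bars QR out of the complement clause of a noun.
The inverse ordering *every pianist* > *one cartographer* is therefore underivable.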